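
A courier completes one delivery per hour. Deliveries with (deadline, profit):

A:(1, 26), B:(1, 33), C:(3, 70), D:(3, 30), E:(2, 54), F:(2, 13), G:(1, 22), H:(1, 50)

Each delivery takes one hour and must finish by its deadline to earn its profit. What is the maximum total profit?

174

Take jobs in profit order; each goes to the latest open slot no later than its deadline.
By profit: C(d3,70), E(d2,54), H(d1,50), B(d1,33), D(d3,30), A(d1,26), G(d1,22), F(d2,13)
C→slot 3; E→slot 2; H→slot 1; B skipped; D skipped; A skipped; G skipped; F skipped.
Profit = 50 + 54 + 70 = 174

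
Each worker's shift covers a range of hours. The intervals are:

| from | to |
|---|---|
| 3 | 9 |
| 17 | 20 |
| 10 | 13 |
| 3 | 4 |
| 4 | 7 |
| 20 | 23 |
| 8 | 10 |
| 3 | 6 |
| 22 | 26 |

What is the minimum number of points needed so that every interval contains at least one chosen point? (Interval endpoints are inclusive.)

4

Sort by right endpoint; whenever an interval is uncovered, place a point at its right end.
By right end: [3,4]  [3,6]  [4,7]  [3,9]  [8,10]  [10,13]  [17,20]  [20,23]  [22,26]
[3,4] uncovered → point at 4; [8,10] uncovered → point at 10; [17,20] uncovered → point at 20; [22,26] uncovered → point at 26.
Points: 4, 10, 20, 26 (4 total).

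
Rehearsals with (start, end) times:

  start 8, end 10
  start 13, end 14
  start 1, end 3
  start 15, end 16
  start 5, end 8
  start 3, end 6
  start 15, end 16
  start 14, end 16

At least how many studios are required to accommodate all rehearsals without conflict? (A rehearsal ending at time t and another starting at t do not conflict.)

The answer is the maximum number of intervals overlapping at any instant.
starts: [1, 3, 5, 8, 13, 14, 15, 15]
ends:   [3, 6, 8, 10, 14, 16, 16, 16]
s1→1 e3→0 s3→1 s5→2 e6→1 e8→0 s8→1 e10→0 s13→1 e14→0 s14→1 s15→2 s15→3  — peak 3.

3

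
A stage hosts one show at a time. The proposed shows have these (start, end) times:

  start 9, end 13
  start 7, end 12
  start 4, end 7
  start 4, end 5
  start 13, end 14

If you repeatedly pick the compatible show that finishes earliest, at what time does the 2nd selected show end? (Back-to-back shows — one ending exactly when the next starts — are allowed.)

12

Order by finish time; keep every interval that doesn't clash with the previous kept one.
Sorted by end: (4,5)  (4,7)  (7,12)  (9,13)  (13,14)
take (4,5); skip (4,7); take (7,12); take (13,14).
Selected: (4,5) (7,12) (13,14)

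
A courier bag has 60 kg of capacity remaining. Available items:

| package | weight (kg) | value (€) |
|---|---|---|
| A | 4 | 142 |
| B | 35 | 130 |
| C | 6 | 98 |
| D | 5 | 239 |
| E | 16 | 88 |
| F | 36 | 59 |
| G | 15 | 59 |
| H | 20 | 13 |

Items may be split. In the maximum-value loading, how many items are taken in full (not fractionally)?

5

Greedy by value/weight ratio, highest first.
Order: D (239/5=47.80) > A (142/4=35.50) > C (98/6=16.33) > E (88/16=5.50) > G (59/15=3.93) > B (130/35=3.71) > F (59/36=1.64) > H (13/20=0.65)
Fill: take D (5 @ 239) → take A (4 @ 142) → take C (6 @ 98) → take E (16 @ 88) → take G (15 @ 59) → take 14/35 of B → 52.00; 60/60 used.
5 item(s) taken whole; one partial (take 14/35 of B).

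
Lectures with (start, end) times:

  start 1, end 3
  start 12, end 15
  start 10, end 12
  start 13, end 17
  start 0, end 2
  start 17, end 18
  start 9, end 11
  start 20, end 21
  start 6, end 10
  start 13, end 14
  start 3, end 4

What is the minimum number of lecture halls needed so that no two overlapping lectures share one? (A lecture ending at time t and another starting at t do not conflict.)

3

starts: [0, 1, 3, 6, 9, 10, 12, 13, 13, 17, 20]
ends:   [2, 3, 4, 10, 11, 12, 14, 15, 17, 18, 21]
s0→1 s1→2 e2→1 e3→0 s3→1 e4→0 s6→1 s9→2 e10→1 s10→2 e11→1 e12→0 s12→1 s13→2 s13→3  — peak 3.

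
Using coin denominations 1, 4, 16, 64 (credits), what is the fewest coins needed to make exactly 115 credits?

7

115 = 1×64 + 3×16 + 3×1
Total coins = 1 + 3 + 3 = 7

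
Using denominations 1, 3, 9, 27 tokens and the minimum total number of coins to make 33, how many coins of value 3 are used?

Use the largest denomination that fits, subtract, and repeat.
33 = 1×27 + 2×3
Count of 3: 2

2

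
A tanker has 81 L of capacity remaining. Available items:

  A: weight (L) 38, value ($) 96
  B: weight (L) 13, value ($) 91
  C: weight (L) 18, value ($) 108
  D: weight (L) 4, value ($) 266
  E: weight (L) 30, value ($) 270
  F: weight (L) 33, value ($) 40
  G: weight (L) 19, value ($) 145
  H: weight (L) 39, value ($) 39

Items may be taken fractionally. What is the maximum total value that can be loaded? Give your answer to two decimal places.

Sort by value per unit weight and fill in that order.
Order: D (266/4=66.50) > E (270/30=9.00) > G (145/19=7.63) > B (91/13=7.00) > C (108/18=6.00) > A (96/38=2.53) > F (40/33=1.21) > H (39/39=1.00)
Fill: take D (4 @ 266) → take E (30 @ 270) → take G (19 @ 145) → take B (13 @ 91) → take 15/18 of C → 90.00; 81/81 used.
Total value = 862.00

862.00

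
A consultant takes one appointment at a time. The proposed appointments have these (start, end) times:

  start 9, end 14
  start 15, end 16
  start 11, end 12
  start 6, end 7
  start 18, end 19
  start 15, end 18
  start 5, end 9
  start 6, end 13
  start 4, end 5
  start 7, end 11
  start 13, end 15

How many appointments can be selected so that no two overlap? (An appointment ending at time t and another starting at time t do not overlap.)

By end time: (4,5), (6,7), (5,9), (7,11), (11,12), (6,13), (9,14), (13,15), (15,16), (15,18), (18,19).
Pick (4,5); next start ≥ 5 → (6,7); next start ≥ 7 → (7,11); next start ≥ 11 → (11,12); next start ≥ 12 → (13,15); next start ≥ 15 → (15,16); next start ≥ 16 → (18,19).
Selected 7 appointments.

7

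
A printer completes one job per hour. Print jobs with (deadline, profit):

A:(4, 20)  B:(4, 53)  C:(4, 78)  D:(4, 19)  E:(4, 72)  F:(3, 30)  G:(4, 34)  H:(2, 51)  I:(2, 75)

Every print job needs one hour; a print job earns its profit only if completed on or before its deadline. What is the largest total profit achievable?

278

Sort by profit descending; place each in the latest free slot ≤ its deadline.
By profit: C(d4,78), I(d2,75), E(d4,72), B(d4,53), H(d2,51), G(d4,34), F(d3,30), A(d4,20), D(d4,19)
C→slot 4; I→slot 2; E→slot 3; B→slot 1; H skipped; G skipped; F skipped; A skipped; D skipped.
Profit = 53 + 75 + 72 + 78 = 278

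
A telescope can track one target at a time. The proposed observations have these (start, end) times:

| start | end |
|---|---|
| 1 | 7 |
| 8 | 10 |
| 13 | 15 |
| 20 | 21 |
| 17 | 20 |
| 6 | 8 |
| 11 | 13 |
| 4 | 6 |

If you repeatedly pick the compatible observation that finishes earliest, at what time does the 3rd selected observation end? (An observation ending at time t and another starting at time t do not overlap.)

Order by finish time; keep every interval that doesn't clash with the previous kept one.
By end time: (4,6), (1,7), (6,8), (8,10), (11,13), (13,15), (17,20), (20,21).
Pick (4,6); next start ≥ 6 → (6,8); next start ≥ 8 → (8,10); next start ≥ 10 → (11,13); next start ≥ 13 → (13,15); next start ≥ 15 → (17,20); next start ≥ 20 → (20,21).
Selected: (4,6) (6,8) (8,10) (11,13) (13,15) (17,20) (20,21)

10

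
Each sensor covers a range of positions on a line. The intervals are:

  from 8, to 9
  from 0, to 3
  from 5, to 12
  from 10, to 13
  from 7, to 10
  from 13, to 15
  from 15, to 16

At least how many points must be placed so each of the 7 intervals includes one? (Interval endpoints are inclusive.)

Process intervals by earliest right end; each time one isn't hit yet, stab at its right endpoint.
By right end: [0,3]  [8,9]  [7,10]  [5,12]  [10,13]  [13,15]  [15,16]
[0,3] uncovered → point at 3; [8,9] uncovered → point at 9; [10,13] uncovered → point at 13; [15,16] uncovered → point at 16.
Points: 3, 9, 13, 16 (4 total).

4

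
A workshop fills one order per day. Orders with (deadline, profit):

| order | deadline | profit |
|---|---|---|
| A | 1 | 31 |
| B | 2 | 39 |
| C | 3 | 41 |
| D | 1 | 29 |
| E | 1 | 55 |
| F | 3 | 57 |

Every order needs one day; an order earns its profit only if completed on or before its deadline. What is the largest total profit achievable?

153

Sort by profit descending; place each in the latest free slot ≤ its deadline.
By profit: F(d3,57), E(d1,55), C(d3,41), B(d2,39), A(d1,31), D(d1,29)
F→slot 3; E→slot 1; C→slot 2; B skipped; A skipped; D skipped.
Profit = 55 + 41 + 57 = 153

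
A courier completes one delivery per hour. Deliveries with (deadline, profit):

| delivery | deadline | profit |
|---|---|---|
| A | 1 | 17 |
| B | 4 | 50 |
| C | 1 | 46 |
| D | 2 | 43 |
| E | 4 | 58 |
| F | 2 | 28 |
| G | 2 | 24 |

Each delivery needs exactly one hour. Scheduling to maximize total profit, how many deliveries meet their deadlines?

Take jobs in profit order; each goes to the latest open slot no later than its deadline.
Profit order: E=58 B=50 C=46 D=43 F=28 G=24 A=17
Assign: E→slot 4, B→slot 3, C→slot 1, D→slot 2, F skipped, G skipped, A skipped.
Slots: [1:C] [2:D] [3:B] [4:E]
4 of 7 scheduled.

4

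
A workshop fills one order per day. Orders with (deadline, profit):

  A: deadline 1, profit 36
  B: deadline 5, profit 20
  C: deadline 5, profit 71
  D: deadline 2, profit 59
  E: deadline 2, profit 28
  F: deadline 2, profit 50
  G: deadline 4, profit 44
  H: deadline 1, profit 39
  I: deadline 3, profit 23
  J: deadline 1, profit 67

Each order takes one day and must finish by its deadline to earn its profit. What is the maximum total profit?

By profit: C(d5,71), J(d1,67), D(d2,59), F(d2,50), G(d4,44), H(d1,39), A(d1,36), E(d2,28), I(d3,23), B(d5,20)
C→slot 5; J→slot 1; D→slot 2; F skipped; G→slot 4; H skipped; A skipped; E skipped; I→slot 3; B skipped.
Profit = 67 + 59 + 23 + 44 + 71 = 264

264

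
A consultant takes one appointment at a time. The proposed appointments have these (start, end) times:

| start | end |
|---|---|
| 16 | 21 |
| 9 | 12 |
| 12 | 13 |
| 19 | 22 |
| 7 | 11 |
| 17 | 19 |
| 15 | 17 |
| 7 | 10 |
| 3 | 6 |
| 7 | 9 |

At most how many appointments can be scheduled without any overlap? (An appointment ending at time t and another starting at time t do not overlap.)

7

Order by finish time; keep every interval that doesn't clash with the previous kept one.
Sorted by end: (3,6)  (7,9)  (7,10)  (7,11)  (9,12)  (12,13)  (15,17)  (17,19)  (16,21)  (19,22)
take (3,6); take (7,9); take (9,12); take (12,13); take (15,17); take (17,19); take (19,22).
Selected 7 appointments.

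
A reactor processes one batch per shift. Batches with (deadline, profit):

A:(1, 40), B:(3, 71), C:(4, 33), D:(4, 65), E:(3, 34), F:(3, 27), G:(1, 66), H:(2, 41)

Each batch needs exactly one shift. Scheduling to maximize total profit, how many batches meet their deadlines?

Profit order: B=71 G=66 D=65 H=41 A=40 E=34 C=33 F=27
Assign: B→slot 3, G→slot 1, D→slot 4, H→slot 2, A skipped, E skipped, C skipped, F skipped.
Slots: [1:G] [2:H] [3:B] [4:D]
4 of 8 scheduled.

4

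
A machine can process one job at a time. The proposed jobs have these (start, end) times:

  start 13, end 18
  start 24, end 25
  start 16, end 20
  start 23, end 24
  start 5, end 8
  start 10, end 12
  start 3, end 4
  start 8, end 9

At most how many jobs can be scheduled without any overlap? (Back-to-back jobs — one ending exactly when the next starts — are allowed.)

Sort by end time and greedily take each interval whose start is ≥ the last chosen end.
By end time: (3,4), (5,8), (8,9), (10,12), (13,18), (16,20), (23,24), (24,25).
Pick (3,4); next start ≥ 4 → (5,8); next start ≥ 8 → (8,9); next start ≥ 9 → (10,12); next start ≥ 12 → (13,18); next start ≥ 18 → (23,24); next start ≥ 24 → (24,25).
Selected 7 jobs.

7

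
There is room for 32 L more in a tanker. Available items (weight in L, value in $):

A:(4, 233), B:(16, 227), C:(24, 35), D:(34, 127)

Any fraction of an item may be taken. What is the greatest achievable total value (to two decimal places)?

504.82

Greedy by value/weight ratio, highest first.
Ratios (sorted): A 58.25, B 14.19, D 3.74, C 1.46
take A (4 @ 233); take B (16 @ 227); take 12/34 of D → 44.82. Capacity used 32/32.
Total value = 504.82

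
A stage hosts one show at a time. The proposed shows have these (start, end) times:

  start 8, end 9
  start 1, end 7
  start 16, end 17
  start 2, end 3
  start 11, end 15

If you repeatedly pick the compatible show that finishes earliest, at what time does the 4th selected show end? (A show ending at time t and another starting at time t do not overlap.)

17

Greedy by earliest finish: after sorting by end time, pick each interval compatible with the last pick.
Sorted by end: (2,3)  (1,7)  (8,9)  (11,15)  (16,17)
take (2,3); take (8,9); take (11,15); take (16,17).
Selected: (2,3) (8,9) (11,15) (16,17)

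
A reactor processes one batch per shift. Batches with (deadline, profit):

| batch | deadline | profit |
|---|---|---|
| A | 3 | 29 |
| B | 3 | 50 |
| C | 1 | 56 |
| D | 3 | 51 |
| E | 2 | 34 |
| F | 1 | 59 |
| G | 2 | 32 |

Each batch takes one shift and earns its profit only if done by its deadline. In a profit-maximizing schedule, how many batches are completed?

Profit order: F=59 C=56 D=51 B=50 E=34 G=32 A=29
Assign: F→slot 1, C skipped, D→slot 3, B→slot 2, E skipped, G skipped, A skipped.
Slots: [1:F] [2:B] [3:D]
3 of 7 scheduled.

3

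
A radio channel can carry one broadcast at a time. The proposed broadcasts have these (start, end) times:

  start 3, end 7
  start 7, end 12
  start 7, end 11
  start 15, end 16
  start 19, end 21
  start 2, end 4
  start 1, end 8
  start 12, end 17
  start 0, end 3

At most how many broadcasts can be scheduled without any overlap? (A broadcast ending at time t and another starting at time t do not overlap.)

5

Order by finish time; keep every interval that doesn't clash with the previous kept one.
Sorted by end: (0,3)  (2,4)  (3,7)  (1,8)  (7,11)  (7,12)  (15,16)  (12,17)  (19,21)
take (0,3); take (3,7); take (7,11); skip (7,12); take (15,16); skip (12,17); take (19,21).
Selected 5 broadcasts.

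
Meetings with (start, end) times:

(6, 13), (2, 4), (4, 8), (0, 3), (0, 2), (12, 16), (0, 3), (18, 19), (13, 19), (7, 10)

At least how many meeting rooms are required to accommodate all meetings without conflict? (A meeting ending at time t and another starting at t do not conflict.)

Count concurrent intervals with a sweep; the peak is the room count.
Events (time:±→running): 0:+→1 0:+→2 0:+→3 … peak 3.

3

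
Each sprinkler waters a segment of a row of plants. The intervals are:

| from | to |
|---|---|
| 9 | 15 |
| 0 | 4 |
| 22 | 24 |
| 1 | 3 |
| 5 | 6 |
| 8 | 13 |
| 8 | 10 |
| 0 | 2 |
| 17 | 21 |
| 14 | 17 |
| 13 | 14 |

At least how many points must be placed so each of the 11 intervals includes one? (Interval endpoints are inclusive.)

6

Process intervals by earliest right end; each time one isn't hit yet, stab at its right endpoint.
Sorted: [0,2] [1,3] [0,4] [5,6] [8,10] [8,13] [13,14] [9,15] [14,17] [17,21] [22,24]
{[0,2],[1,3],[0,4]} hit by 2; {[5,6]} hit by 6; {[8,10],[8,13]} hit by 10; {[13,14],[9,15],[14,17]} hit by 14; {[17,21]} hit by 21; {[22,24]} hit by 24.
Points: 2, 6, 10, 14, 21, 24 (6 total).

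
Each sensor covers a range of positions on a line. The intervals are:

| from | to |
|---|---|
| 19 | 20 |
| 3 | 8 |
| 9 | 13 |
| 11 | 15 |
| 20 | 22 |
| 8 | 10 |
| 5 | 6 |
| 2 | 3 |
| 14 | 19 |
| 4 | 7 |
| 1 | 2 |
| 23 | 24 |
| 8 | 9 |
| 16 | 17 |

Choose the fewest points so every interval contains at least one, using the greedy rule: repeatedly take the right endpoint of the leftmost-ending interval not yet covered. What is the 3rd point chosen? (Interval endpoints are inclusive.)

Process intervals by earliest right end; each time one isn't hit yet, stab at its right endpoint.
By right end: [1,2]  [2,3]  [5,6]  [4,7]  [3,8]  [8,9]  [8,10]  [9,13]  [11,15]  [16,17]  [14,19]  [19,20]  [20,22]  [23,24]
[1,2] uncovered → point at 2; [5,6] uncovered → point at 6; [8,9] uncovered → point at 9; [11,15] uncovered → point at 15; [16,17] uncovered → point at 17; [19,20] uncovered → point at 20; [23,24] uncovered → point at 24.
Points: 2, 6, 9, 15, 17, 20, 24 (7 total).

9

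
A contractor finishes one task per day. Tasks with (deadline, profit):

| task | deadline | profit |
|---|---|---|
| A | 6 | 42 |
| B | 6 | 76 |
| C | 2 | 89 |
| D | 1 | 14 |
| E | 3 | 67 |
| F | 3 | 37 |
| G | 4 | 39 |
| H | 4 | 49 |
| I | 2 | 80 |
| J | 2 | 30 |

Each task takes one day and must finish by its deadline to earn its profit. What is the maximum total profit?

403

Sort by profit descending; place each in the latest free slot ≤ its deadline.
Profit order: C=89 I=80 B=76 E=67 H=49 A=42 G=39 F=37 J=30 D=14
Assign: C→slot 2, I→slot 1, B→slot 6, E→slot 3, H→slot 4, A→slot 5, G skipped, F skipped, J skipped, D skipped.
Slots: [1:I] [2:C] [3:E] [4:H] [5:A] [6:B]
Profit = 80 + 89 + 67 + 49 + 42 + 76 = 403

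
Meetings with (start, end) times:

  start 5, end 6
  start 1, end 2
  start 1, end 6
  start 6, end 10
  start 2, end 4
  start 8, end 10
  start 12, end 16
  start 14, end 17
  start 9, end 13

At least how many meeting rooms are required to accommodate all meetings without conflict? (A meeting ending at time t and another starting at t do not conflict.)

3

starts: [1, 1, 2, 5, 6, 8, 9, 12, 14]
ends:   [2, 4, 6, 6, 10, 10, 13, 16, 17]
s1→1 s1→2 e2→1 s2→2 e4→1 s5→2 e6→1 e6→0 s6→1 s8→2 s9→3  — peak 3.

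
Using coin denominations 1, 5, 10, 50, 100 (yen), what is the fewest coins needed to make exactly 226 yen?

Use the largest denomination that fits, subtract, and repeat.
226 = 2×100 + 2×10 + 1×5 + 1×1
Total coins = 2 + 2 + 1 + 1 = 6

6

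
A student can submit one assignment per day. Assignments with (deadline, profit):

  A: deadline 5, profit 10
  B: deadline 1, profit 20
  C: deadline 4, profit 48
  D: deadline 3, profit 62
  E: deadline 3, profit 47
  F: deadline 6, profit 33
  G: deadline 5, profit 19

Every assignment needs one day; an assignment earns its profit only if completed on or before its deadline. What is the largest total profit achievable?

229

Take jobs in profit order; each goes to the latest open slot no later than its deadline.
Profit order: D=62 C=48 E=47 F=33 B=20 G=19 A=10
Assign: D→slot 3, C→slot 4, E→slot 2, F→slot 6, B→slot 1, G→slot 5, A skipped.
Slots: [1:B] [2:E] [3:D] [4:C] [5:G] [6:F]
Profit = 20 + 47 + 62 + 48 + 19 + 33 = 229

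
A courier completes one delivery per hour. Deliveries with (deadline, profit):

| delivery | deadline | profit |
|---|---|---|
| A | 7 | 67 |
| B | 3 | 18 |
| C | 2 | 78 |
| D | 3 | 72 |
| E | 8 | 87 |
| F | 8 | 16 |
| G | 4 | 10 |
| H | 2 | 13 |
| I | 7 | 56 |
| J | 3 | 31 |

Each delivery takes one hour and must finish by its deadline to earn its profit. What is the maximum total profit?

417

Sort by profit descending; place each in the latest free slot ≤ its deadline.
Profit order: E=87 C=78 D=72 A=67 I=56 J=31 B=18 F=16 H=13 G=10
Assign: E→slot 8, C→slot 2, D→slot 3, A→slot 7, I→slot 6, J→slot 1, B skipped, F→slot 5, H skipped, G→slot 4.
Slots: [1:J] [2:C] [3:D] [4:G] [5:F] [6:I] [7:A] [8:E]
Profit = 31 + 78 + 72 + 10 + 16 + 56 + 67 + 87 = 417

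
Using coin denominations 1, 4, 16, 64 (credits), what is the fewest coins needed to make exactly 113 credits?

5

Greedy: take as many of the largest coin as possible, then repeat with the remainder.
113 − 1×64→49 − 3×16→1 − 1×1→0
Total coins = 1 + 3 + 1 = 5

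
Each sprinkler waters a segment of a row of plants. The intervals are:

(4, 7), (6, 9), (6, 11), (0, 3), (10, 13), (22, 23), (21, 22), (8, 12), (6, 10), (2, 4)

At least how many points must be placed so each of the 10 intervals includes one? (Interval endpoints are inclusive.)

Process intervals by earliest right end; each time one isn't hit yet, stab at its right endpoint.
By right end: [0,3]  [2,4]  [4,7]  [6,9]  [6,10]  [6,11]  [8,12]  [10,13]  [21,22]  [22,23]
[0,3] uncovered → point at 3; [4,7] uncovered → point at 7; [8,12] uncovered → point at 12; [21,22] uncovered → point at 22.
Points: 3, 7, 12, 22 (4 total).

4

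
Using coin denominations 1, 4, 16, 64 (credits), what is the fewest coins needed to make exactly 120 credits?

6

120 = 1×64 + 3×16 + 2×4
Total coins = 1 + 3 + 2 = 6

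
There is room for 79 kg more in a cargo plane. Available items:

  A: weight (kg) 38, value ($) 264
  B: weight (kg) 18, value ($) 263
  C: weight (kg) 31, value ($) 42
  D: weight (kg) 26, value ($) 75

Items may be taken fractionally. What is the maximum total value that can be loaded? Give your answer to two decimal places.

593.35

Sort by value per unit weight and fill in that order.
Order: B (263/18=14.61) > A (264/38=6.95) > D (75/26=2.88) > C (42/31=1.35)
Fill: take B (18 @ 263) → take A (38 @ 264) → take 23/26 of D → 66.35; 79/79 used.
Total value = 593.35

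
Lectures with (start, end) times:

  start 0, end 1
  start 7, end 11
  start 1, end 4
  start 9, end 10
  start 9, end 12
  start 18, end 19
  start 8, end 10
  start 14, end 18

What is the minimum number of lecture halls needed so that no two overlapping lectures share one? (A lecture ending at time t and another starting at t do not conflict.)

The answer is the maximum number of intervals overlapping at any instant.
Events (time:±→running): 0:+→1 1:-→0 1:+→1 4:-→0 7:+→1 8:+→2 9:+→3 9:+→4 … peak 4.

4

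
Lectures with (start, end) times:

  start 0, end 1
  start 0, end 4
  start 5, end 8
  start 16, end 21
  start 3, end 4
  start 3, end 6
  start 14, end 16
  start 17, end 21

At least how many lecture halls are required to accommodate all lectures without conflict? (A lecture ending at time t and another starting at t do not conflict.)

3

The answer is the maximum number of intervals overlapping at any instant.
starts: [0, 0, 3, 3, 5, 14, 16, 17]
ends:   [1, 4, 4, 6, 8, 16, 21, 21]
s0→1 s0→2 e1→1 s3→2 s3→3  — peak 3.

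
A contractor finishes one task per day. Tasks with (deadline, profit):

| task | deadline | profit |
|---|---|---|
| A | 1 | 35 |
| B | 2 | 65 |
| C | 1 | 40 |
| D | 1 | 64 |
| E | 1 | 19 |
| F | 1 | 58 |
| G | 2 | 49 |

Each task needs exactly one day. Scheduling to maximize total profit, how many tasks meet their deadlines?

2

Sort by profit descending; place each in the latest free slot ≤ its deadline.
By profit: B(d2,65), D(d1,64), F(d1,58), G(d2,49), C(d1,40), A(d1,35), E(d1,19)
B→slot 2; D→slot 1; F skipped; G skipped; C skipped; A skipped; E skipped.
2 of 7 scheduled.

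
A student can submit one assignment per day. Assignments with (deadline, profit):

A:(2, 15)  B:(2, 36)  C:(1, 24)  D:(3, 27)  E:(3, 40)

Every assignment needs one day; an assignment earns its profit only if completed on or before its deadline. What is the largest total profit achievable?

103

Profit order: E=40 B=36 D=27 C=24 A=15
Assign: E→slot 3, B→slot 2, D→slot 1, C skipped, A skipped.
Slots: [1:D] [2:B] [3:E]
Profit = 27 + 36 + 40 = 103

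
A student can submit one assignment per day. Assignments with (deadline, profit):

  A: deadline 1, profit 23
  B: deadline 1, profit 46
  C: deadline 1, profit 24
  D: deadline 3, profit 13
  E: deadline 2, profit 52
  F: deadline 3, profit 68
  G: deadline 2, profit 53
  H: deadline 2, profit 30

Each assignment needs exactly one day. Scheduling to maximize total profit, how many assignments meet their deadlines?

Take jobs in profit order; each goes to the latest open slot no later than its deadline.
By profit: F(d3,68), G(d2,53), E(d2,52), B(d1,46), H(d2,30), C(d1,24), A(d1,23), D(d3,13)
F→slot 3; G→slot 2; E→slot 1; B skipped; H skipped; C skipped; A skipped; D skipped.
3 of 8 scheduled.

3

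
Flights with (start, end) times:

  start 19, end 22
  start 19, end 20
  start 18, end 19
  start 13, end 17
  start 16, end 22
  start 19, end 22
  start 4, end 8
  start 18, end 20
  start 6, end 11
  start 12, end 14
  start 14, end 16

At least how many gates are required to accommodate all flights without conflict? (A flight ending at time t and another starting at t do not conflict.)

The answer is the maximum number of intervals overlapping at any instant.
Events (time:±→running): 4:+→1 6:+→2 8:-→1 11:-→0 12:+→1 13:+→2 14:-→1 14:+→2 16:-→1 16:+→2 17:-→1 18:+→2 18:+→3 19:-→2 19:+→3 19:+→4 19:+→5 … peak 5.

5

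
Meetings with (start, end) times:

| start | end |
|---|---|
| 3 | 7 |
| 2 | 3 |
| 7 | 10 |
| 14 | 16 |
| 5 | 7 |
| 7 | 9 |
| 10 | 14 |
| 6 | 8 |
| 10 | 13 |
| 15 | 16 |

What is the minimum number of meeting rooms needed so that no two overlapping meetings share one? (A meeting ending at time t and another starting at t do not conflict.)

starts: [2, 3, 5, 6, 7, 7, 10, 10, 14, 15]
ends:   [3, 7, 7, 8, 9, 10, 13, 14, 16, 16]
s2→1 e3→0 s3→1 s5→2 s6→3  — peak 3.

3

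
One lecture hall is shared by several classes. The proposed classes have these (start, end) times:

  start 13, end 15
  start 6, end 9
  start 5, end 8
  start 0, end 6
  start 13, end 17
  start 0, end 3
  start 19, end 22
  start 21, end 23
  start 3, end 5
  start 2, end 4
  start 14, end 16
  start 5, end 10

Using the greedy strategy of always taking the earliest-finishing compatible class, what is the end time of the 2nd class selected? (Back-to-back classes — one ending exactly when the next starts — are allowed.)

Sorted by end: (0,3)  (2,4)  (3,5)  (0,6)  (5,8)  (6,9)  (5,10)  (13,15)  (14,16)  (13,17)  (19,22)  (21,23)
take (0,3); take (3,5); take (5,8); skip (6,9); take (13,15); take (19,22).
Selected: (0,3) (3,5) (5,8) (13,15) (19,22)

5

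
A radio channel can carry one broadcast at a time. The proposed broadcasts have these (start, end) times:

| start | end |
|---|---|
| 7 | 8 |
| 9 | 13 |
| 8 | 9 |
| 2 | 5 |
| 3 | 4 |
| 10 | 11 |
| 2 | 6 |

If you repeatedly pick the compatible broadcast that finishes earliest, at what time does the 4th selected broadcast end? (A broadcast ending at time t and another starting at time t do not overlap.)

11

Greedy by earliest finish: after sorting by end time, pick each interval compatible with the last pick.
By end time: (3,4), (2,5), (2,6), (7,8), (8,9), (10,11), (9,13).
Pick (3,4); next start ≥ 4 → (7,8); next start ≥ 8 → (8,9); next start ≥ 9 → (10,11).
Selected: (3,4) (7,8) (8,9) (10,11)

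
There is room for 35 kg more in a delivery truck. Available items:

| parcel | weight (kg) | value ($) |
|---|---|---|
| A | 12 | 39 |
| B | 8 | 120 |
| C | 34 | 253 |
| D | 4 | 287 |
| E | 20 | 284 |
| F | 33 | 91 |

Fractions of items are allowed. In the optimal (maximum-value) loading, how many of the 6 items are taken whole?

Greedy by value/weight ratio, highest first.
Ratios (sorted): D 71.75, B 15.00, E 14.20, C 7.44, A 3.25, F 2.76
take D (4 @ 287); take B (8 @ 120); take E (20 @ 284); take 3/34 of C → 22.32. Capacity used 35/35.
3 item(s) taken whole; one partial (take 3/34 of C).

3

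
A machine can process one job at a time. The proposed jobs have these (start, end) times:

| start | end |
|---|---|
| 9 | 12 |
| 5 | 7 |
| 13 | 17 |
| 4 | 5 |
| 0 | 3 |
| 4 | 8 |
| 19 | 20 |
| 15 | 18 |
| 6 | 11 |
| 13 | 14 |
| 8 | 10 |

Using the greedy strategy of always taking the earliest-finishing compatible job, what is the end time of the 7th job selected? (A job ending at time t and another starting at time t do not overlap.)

By end time: (0,3), (4,5), (5,7), (4,8), (8,10), (6,11), (9,12), (13,14), (13,17), (15,18), (19,20).
Pick (0,3); next start ≥ 3 → (4,5); next start ≥ 5 → (5,7); next start ≥ 7 → (8,10); next start ≥ 10 → (13,14); next start ≥ 14 → (15,18); next start ≥ 18 → (19,20).
Selected: (0,3) (4,5) (5,7) (8,10) (13,14) (15,18) (19,20)

20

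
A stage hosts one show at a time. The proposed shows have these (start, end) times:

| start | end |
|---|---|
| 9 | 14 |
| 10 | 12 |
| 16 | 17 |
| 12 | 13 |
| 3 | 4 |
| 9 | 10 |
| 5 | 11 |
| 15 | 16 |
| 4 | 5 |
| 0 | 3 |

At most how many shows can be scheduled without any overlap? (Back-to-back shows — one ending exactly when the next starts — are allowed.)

8

Sort by end time and greedily take each interval whose start is ≥ the last chosen end.
Sorted by end: (0,3)  (3,4)  (4,5)  (9,10)  (5,11)  (10,12)  (12,13)  (9,14)  (15,16)  (16,17)
take (0,3); take (3,4); take (4,5); take (9,10); take (10,12); take (12,13); skip (9,14); take (15,16); take (16,17).
Selected 8 shows.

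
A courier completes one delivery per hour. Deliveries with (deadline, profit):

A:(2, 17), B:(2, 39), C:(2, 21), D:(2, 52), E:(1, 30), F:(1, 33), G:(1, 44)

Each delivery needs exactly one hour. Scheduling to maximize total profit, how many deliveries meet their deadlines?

Sort by profit descending; place each in the latest free slot ≤ its deadline.
Profit order: D=52 G=44 B=39 F=33 E=30 C=21 A=17
Assign: D→slot 2, G→slot 1, B skipped, F skipped, E skipped, C skipped, A skipped.
Slots: [1:G] [2:D]
2 of 7 scheduled.

2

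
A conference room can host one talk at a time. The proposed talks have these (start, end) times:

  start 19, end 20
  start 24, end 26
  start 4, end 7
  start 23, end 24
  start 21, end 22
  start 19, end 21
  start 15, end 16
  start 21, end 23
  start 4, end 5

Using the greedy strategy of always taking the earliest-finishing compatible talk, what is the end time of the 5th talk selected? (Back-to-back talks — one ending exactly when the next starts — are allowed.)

24

Greedy by earliest finish: after sorting by end time, pick each interval compatible with the last pick.
Sorted by end: (4,5)  (4,7)  (15,16)  (19,20)  (19,21)  (21,22)  (21,23)  (23,24)  (24,26)
take (4,5); take (15,16); take (19,20); take (21,22); skip (21,23); take (23,24); take (24,26).
Selected: (4,5) (15,16) (19,20) (21,22) (23,24) (24,26)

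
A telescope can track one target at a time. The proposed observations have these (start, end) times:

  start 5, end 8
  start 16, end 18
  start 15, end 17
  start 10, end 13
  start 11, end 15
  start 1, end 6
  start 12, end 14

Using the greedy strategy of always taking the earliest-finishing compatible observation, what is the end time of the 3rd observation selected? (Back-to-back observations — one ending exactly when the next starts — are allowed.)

Sort by end time and greedily take each interval whose start is ≥ the last chosen end.
By end time: (1,6), (5,8), (10,13), (12,14), (11,15), (15,17), (16,18).
Pick (1,6); next start ≥ 6 → (10,13); next start ≥ 13 → (15,17).
Selected: (1,6) (10,13) (15,17)

17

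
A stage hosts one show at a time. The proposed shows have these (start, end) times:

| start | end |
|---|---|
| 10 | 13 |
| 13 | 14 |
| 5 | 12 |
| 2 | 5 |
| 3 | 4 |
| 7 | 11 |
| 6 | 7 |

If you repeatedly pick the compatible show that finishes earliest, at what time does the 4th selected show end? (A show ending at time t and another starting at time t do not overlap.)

Sorted by end: (3,4)  (2,5)  (6,7)  (7,11)  (5,12)  (10,13)  (13,14)
take (3,4); take (6,7); take (7,11); skip (5,12); skip (10,13); take (13,14).
Selected: (3,4) (6,7) (7,11) (13,14)

14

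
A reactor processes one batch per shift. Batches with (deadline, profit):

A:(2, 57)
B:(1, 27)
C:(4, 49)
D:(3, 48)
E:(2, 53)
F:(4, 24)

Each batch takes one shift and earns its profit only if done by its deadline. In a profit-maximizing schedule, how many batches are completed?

Sort by profit descending; place each in the latest free slot ≤ its deadline.
By profit: A(d2,57), E(d2,53), C(d4,49), D(d3,48), B(d1,27), F(d4,24)
A→slot 2; E→slot 1; C→slot 4; D→slot 3; B skipped; F skipped.
4 of 6 scheduled.

4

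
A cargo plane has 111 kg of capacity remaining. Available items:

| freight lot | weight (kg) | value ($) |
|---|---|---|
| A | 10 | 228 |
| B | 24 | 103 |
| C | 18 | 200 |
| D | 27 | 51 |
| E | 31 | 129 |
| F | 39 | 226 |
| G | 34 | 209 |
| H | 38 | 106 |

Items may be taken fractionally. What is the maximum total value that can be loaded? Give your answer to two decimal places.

Greedy by value/weight ratio, highest first.
Order: A (228/10=22.80) > C (200/18=11.11) > G (209/34=6.15) > F (226/39=5.79) > B (103/24=4.29) > E (129/31=4.16) > H (106/38=2.79) > D (51/27=1.89)
Fill: take A (10 @ 228) → take C (18 @ 200) → take G (34 @ 209) → take F (39 @ 226) → take 10/24 of B → 42.92; 111/111 used.
Total value = 905.92

905.92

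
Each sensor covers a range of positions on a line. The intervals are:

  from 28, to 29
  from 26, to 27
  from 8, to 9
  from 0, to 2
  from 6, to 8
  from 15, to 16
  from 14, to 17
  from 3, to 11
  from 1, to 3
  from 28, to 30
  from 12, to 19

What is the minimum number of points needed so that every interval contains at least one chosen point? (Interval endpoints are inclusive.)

5

Sorted: [0,2] [1,3] [6,8] [8,9] [3,11] [15,16] [14,17] [12,19] [26,27] [28,29] [28,30]
{[0,2],[1,3]} hit by 2; {[6,8],[8,9],[3,11]} hit by 8; {[15,16],[14,17],[12,19]} hit by 16; {[26,27]} hit by 27; {[28,29],[28,30]} hit by 29.
Points: 2, 8, 16, 27, 29 (5 total).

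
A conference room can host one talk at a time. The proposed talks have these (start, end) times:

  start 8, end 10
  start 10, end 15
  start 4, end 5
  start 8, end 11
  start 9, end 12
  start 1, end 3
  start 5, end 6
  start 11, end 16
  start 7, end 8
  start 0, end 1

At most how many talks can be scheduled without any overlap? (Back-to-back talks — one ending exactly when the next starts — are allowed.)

Greedy by earliest finish: after sorting by end time, pick each interval compatible with the last pick.
Sorted by end: (0,1)  (1,3)  (4,5)  (5,6)  (7,8)  (8,10)  (8,11)  (9,12)  (10,15)  (11,16)
take (0,1); take (1,3); take (4,5); take (5,6); take (7,8); take (8,10); skip (9,12); take (10,15); skip (11,16).
Selected 7 talks.

7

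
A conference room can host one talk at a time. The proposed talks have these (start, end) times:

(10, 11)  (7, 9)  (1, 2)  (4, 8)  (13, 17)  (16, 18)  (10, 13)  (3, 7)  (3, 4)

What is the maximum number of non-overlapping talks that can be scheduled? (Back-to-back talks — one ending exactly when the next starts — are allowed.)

5

By end time: (1,2), (3,4), (3,7), (4,8), (7,9), (10,11), (10,13), (13,17), (16,18).
Pick (1,2); next start ≥ 2 → (3,4); next start ≥ 4 → (4,8); next start ≥ 8 → (10,11); next start ≥ 11 → (13,17).
Selected 5 talks.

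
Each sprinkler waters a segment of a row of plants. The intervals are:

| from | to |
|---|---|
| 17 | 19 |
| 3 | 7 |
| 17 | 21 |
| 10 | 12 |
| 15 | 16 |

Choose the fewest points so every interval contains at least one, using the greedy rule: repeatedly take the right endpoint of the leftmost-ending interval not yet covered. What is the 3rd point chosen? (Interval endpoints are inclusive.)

16

Process intervals by earliest right end; each time one isn't hit yet, stab at its right endpoint.
Sorted: [3,7] [10,12] [15,16] [17,19] [17,21]
{[3,7]} hit by 7; {[10,12]} hit by 12; {[15,16]} hit by 16; {[17,19],[17,21]} hit by 19.
Points: 7, 12, 16, 19 (4 total).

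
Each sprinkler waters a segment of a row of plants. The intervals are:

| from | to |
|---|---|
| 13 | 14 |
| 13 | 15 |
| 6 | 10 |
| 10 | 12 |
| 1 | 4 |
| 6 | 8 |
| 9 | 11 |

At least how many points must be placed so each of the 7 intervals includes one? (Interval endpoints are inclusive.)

4

Sorted: [1,4] [6,8] [6,10] [9,11] [10,12] [13,14] [13,15]
{[1,4]} hit by 4; {[6,8],[6,10]} hit by 8; {[9,11],[10,12]} hit by 11; {[13,14],[13,15]} hit by 14.
Points: 4, 8, 11, 14 (4 total).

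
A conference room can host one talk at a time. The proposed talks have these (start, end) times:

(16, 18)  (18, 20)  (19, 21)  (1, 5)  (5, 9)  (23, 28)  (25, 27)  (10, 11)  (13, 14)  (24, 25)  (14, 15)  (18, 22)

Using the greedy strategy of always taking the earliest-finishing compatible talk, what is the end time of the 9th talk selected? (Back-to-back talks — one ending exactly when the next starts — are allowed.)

Greedy by earliest finish: after sorting by end time, pick each interval compatible with the last pick.
By end time: (1,5), (5,9), (10,11), (13,14), (14,15), (16,18), (18,20), (19,21), (18,22), (24,25), (25,27), (23,28).
Pick (1,5); next start ≥ 5 → (5,9); next start ≥ 9 → (10,11); next start ≥ 11 → (13,14); next start ≥ 14 → (14,15); next start ≥ 15 → (16,18); next start ≥ 18 → (18,20); next start ≥ 20 → (24,25); next start ≥ 25 → (25,27).
Selected: (1,5) (5,9) (10,11) (13,14) (14,15) (16,18) (18,20) (24,25) (25,27)

27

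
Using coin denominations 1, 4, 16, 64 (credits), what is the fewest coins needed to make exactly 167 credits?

8

Greedy: take as many of the largest coin as possible, then repeat with the remainder.
167 − 2×64→39 − 2×16→7 − 1×4→3 − 3×1→0
Total coins = 2 + 2 + 1 + 3 = 8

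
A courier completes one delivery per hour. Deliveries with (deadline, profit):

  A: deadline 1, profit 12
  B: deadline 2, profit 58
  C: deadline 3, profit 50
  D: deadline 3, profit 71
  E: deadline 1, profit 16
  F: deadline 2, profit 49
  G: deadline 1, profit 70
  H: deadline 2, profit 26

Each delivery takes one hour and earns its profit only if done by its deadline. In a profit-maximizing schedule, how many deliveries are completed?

Profit order: D=71 G=70 B=58 C=50 F=49 H=26 E=16 A=12
Assign: D→slot 3, G→slot 1, B→slot 2, C skipped, F skipped, H skipped, E skipped, A skipped.
Slots: [1:G] [2:B] [3:D]
3 of 8 scheduled.

3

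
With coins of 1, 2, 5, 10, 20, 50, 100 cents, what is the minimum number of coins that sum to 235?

235 = 2×100 + 1×20 + 1×10 + 1×5
Total coins = 2 + 1 + 1 + 1 = 5

5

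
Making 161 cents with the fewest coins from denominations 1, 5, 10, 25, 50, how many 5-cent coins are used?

Greedy: take as many of the largest coin as possible, then repeat with the remainder.
161 = 3×50 + 1×10 + 1×1
Count of 5: 0

0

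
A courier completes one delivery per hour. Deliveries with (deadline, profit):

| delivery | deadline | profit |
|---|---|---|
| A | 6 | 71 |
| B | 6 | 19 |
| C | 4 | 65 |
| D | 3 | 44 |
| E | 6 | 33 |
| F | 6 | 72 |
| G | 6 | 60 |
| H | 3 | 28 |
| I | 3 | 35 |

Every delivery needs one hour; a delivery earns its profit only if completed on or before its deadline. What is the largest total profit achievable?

Take jobs in profit order; each goes to the latest open slot no later than its deadline.
By profit: F(d6,72), A(d6,71), C(d4,65), G(d6,60), D(d3,44), I(d3,35), E(d6,33), H(d3,28), B(d6,19)
F→slot 6; A→slot 5; C→slot 4; G→slot 3; D→slot 2; I→slot 1; E skipped; H skipped; B skipped.
Profit = 35 + 44 + 60 + 65 + 71 + 72 = 347

347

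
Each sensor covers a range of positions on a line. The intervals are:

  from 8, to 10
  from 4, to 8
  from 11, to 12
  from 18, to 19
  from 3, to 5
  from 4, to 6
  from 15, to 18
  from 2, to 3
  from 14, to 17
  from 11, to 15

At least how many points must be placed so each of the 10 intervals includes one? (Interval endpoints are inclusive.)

6

Process intervals by earliest right end; each time one isn't hit yet, stab at its right endpoint.
Sorted: [2,3] [3,5] [4,6] [4,8] [8,10] [11,12] [11,15] [14,17] [15,18] [18,19]
{[2,3],[3,5]} hit by 3; {[4,6],[4,8]} hit by 6; {[8,10]} hit by 10; {[11,12],[11,15]} hit by 12; {[14,17],[15,18]} hit by 17; {[18,19]} hit by 19.
Points: 3, 6, 10, 12, 17, 19 (6 total).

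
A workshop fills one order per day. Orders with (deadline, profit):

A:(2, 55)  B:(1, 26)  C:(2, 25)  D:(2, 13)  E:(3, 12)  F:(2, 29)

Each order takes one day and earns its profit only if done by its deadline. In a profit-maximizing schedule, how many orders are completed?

3

Take jobs in profit order; each goes to the latest open slot no later than its deadline.
Profit order: A=55 F=29 B=26 C=25 D=13 E=12
Assign: A→slot 2, F→slot 1, B skipped, C skipped, D skipped, E→slot 3.
Slots: [1:F] [2:A] [3:E]
3 of 6 scheduled.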